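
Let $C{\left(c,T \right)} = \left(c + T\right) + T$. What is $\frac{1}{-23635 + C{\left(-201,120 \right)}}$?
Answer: $- \frac{1}{23596} \approx -4.238 \cdot 10^{-5}$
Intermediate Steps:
$C{\left(c,T \right)} = c + 2 T$ ($C{\left(c,T \right)} = \left(T + c\right) + T = c + 2 T$)
$\frac{1}{-23635 + C{\left(-201,120 \right)}} = \frac{1}{-23635 + \left(-201 + 2 \cdot 120\right)} = \frac{1}{-23635 + \left(-201 + 240\right)} = \frac{1}{-23635 + 39} = \frac{1}{-23596} = - \frac{1}{23596}$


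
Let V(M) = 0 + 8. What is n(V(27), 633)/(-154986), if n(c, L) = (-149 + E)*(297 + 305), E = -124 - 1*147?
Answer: 42140/25831 ≈ 1.6314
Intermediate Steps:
E = -271 (E = -124 - 147 = -271)
V(M) = 8
n(c, L) = -252840 (n(c, L) = (-149 - 271)*(297 + 305) = -420*602 = -252840)
n(V(27), 633)/(-154986) = -252840/(-154986) = -252840*(-1/154986) = 42140/25831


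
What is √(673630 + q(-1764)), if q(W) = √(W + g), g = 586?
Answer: √(673630 + I*√1178) ≈ 820.75 + 0.021*I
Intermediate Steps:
q(W) = √(586 + W) (q(W) = √(W + 586) = √(586 + W))
√(673630 + q(-1764)) = √(673630 + √(586 - 1764)) = √(673630 + √(-1178)) = √(673630 + I*√1178)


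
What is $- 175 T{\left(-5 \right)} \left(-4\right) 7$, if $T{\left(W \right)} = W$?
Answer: $-24500$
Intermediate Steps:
$- 175 T{\left(-5 \right)} \left(-4\right) 7 = - 175 \left(-5\right) \left(-4\right) 7 = - 175 \cdot 20 \cdot 7 = \left(-175\right) 140 = -24500$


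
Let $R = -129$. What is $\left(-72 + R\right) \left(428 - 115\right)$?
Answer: $-62913$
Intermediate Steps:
$\left(-72 + R\right) \left(428 - 115\right) = \left(-72 - 129\right) \left(428 - 115\right) = \left(-201\right) 313 = -62913$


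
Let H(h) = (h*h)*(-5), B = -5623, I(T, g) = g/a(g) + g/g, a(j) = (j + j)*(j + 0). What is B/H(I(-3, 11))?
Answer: 2721532/2645 ≈ 1028.9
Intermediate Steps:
a(j) = 2*j² (a(j) = (2*j)*j = 2*j²)
I(T, g) = 1 + 1/(2*g) (I(T, g) = g/((2*g²)) + g/g = g*(1/(2*g²)) + 1 = 1/(2*g) + 1 = 1 + 1/(2*g))
H(h) = -5*h² (H(h) = h²*(-5) = -5*h²)
B/H(I(-3, 11)) = -5623*(-121/(5*(½ + 11)²)) = -5623/((-5*((1/11)*(23/2))²)) = -5623/((-5*(23/22)²)) = -5623/((-5*529/484)) = -5623/(-2645/484) = -5623*(-484/2645) = 2721532/2645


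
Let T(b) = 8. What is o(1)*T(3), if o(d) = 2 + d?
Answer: 24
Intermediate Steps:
o(1)*T(3) = (2 + 1)*8 = 3*8 = 24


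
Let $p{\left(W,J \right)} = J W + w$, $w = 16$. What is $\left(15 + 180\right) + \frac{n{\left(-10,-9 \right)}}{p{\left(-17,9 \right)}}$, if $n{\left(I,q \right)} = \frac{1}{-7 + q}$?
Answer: $\frac{427441}{2192} \approx 195.0$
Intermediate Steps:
$p{\left(W,J \right)} = 16 + J W$ ($p{\left(W,J \right)} = J W + 16 = 16 + J W$)
$\left(15 + 180\right) + \frac{n{\left(-10,-9 \right)}}{p{\left(-17,9 \right)}} = \left(15 + 180\right) + \frac{1}{\left(16 + 9 \left(-17\right)\right) \left(-7 - 9\right)} = 195 + \frac{1}{\left(16 - 153\right) \left(-16\right)} = 195 + \frac{1}{-137} \left(- \frac{1}{16}\right) = 195 - - \frac{1}{2192} = 195 + \frac{1}{2192} = \frac{427441}{2192}$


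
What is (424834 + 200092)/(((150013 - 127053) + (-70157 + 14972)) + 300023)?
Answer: 312463/133899 ≈ 2.3336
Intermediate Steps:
(424834 + 200092)/(((150013 - 127053) + (-70157 + 14972)) + 300023) = 624926/((22960 - 55185) + 300023) = 624926/(-32225 + 300023) = 624926/267798 = 624926*(1/267798) = 312463/133899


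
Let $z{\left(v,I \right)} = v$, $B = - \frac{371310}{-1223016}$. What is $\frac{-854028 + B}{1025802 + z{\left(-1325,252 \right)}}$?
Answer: $- \frac{174081589523}{208825293772} \approx -0.83362$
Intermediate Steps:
$B = \frac{61885}{203836}$ ($B = \left(-371310\right) \left(- \frac{1}{1223016}\right) = \frac{61885}{203836} \approx 0.3036$)
$\frac{-854028 + B}{1025802 + z{\left(-1325,252 \right)}} = \frac{-854028 + \frac{61885}{203836}}{1025802 - 1325} = - \frac{174081589523}{203836 \cdot 1024477} = \left(- \frac{174081589523}{203836}\right) \frac{1}{1024477} = - \frac{174081589523}{208825293772}$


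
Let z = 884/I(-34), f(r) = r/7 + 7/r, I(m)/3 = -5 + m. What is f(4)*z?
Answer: -1105/63 ≈ -17.540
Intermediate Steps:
I(m) = -15 + 3*m (I(m) = 3*(-5 + m) = -15 + 3*m)
f(r) = 7/r + r/7 (f(r) = r*(⅐) + 7/r = r/7 + 7/r = 7/r + r/7)
z = -68/9 (z = 884/(-15 + 3*(-34)) = 884/(-15 - 102) = 884/(-117) = 884*(-1/117) = -68/9 ≈ -7.5556)
f(4)*z = (7/4 + (⅐)*4)*(-68/9) = (7*(¼) + 4/7)*(-68/9) = (7/4 + 4/7)*(-68/9) = (65/28)*(-68/9) = -1105/63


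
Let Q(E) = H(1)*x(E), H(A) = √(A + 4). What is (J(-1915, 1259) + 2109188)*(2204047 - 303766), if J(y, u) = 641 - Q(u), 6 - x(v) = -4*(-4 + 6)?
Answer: 4009267961949 - 26603934*√5 ≈ 4.0092e+12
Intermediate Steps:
x(v) = 14 (x(v) = 6 - (-4)*(-4 + 6) = 6 - (-4)*2 = 6 - 1*(-8) = 6 + 8 = 14)
H(A) = √(4 + A)
Q(E) = 14*√5 (Q(E) = √(4 + 1)*14 = √5*14 = 14*√5)
J(y, u) = 641 - 14*√5
(J(-1915, 1259) + 2109188)*(2204047 - 303766) = ((641 - 14*√5) + 2109188)*(2204047 - 303766) = (2109829 - 14*√5)*1900281 = 4009267961949 - 26603934*√5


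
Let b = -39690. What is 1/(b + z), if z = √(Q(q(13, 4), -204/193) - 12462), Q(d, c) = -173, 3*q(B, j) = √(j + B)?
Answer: -1134/45008821 - 19*I*√35/1575308735 ≈ -2.5195e-5 - 7.1355e-8*I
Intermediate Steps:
q(B, j) = √(B + j)/3 (q(B, j) = √(j + B)/3 = √(B + j)/3)
z = 19*I*√35 (z = √(-173 - 12462) = √(-12635) = 19*I*√35 ≈ 112.41*I)
1/(b + z) = 1/(-39690 + 19*I*√35)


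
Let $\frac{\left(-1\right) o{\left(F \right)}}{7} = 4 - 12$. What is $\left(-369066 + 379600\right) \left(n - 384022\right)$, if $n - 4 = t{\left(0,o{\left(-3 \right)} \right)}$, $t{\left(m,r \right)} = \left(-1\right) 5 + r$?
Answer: $-4044708378$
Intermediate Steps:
$o{\left(F \right)} = 56$ ($o{\left(F \right)} = - 7 \left(4 - 12\right) = \left(-7\right) \left(-8\right) = 56$)
$t{\left(m,r \right)} = -5 + r$
$n = 55$ ($n = 4 + \left(-5 + 56\right) = 4 + 51 = 55$)
$\left(-369066 + 379600\right) \left(n - 384022\right) = \left(-369066 + 379600\right) \left(55 - 384022\right) = 10534 \left(-383967\right) = -4044708378$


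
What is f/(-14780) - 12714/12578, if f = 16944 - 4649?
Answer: -34255943/18590284 ≈ -1.8427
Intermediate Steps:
f = 12295
f/(-14780) - 12714/12578 = 12295/(-14780) - 12714/12578 = 12295*(-1/14780) - 12714*1/12578 = -2459/2956 - 6357/6289 = -34255943/18590284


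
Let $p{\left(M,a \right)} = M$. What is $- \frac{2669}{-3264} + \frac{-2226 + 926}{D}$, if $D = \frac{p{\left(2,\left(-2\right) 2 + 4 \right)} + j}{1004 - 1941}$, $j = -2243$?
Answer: $- \frac{77841121}{143424} \approx -542.73$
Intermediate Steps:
$D = \frac{2241}{937}$ ($D = \frac{2 - 2243}{1004 - 1941} = - \frac{2241}{-937} = \left(-2241\right) \left(- \frac{1}{937}\right) = \frac{2241}{937} \approx 2.3917$)
$- \frac{2669}{-3264} + \frac{-2226 + 926}{D} = - \frac{2669}{-3264} + \frac{-2226 + 926}{\frac{2241}{937}} = \left(-2669\right) \left(- \frac{1}{3264}\right) - \frac{1218100}{2241} = \frac{157}{192} - \frac{1218100}{2241} = - \frac{77841121}{143424}$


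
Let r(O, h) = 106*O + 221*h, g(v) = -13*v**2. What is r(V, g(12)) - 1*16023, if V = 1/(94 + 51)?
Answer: -62311469/145 ≈ -4.2973e+5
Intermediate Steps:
V = 1/145 ≈ 0.0068966
r(V, g(12)) - 1*16023 = (106*(1/145) + 221*(-13*12**2)) - 1*16023 = (106/145 + 221*(-13*144)) - 16023 = (106/145 + 221*(-1872)) - 16023 = (106/145 - 413712) - 16023 = -59988134/145 - 16023 = -62311469/145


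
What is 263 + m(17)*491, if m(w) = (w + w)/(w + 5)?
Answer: 11240/11 ≈ 1021.8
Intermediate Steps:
m(w) = 2*w/(5 + w) (m(w) = (2*w)/(5 + w) = 2*w/(5 + w))
263 + m(17)*491 = 263 + (2*17/(5 + 17))*491 = 263 + (2*17/22)*491 = 263 + (2*17*(1/22))*491 = 263 + (17/11)*491 = 263 + 8347/11 = 11240/11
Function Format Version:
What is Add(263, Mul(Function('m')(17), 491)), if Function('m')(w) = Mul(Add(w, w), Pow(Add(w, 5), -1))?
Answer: Rational(11240, 11) ≈ 1021.8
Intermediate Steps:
Function('m')(w) = Mul(2, w, Pow(Add(5, w), -1)) (Function('m')(w) = Mul(Mul(2, w), Pow(Add(5, w), -1)) = Mul(2, w, Pow(Add(5, w), -1)))
Add(263, Mul(Function('m')(17), 491)) = Add(263, Mul(Mul(2, 17, Pow(Add(5, 17), -1)), 491)) = Add(263, Mul(Mul(2, 17, Pow(22, -1)), 491)) = Add(263, Mul(Mul(2, 17, Rational(1, 22)), 491)) = Add(263, Mul(Rational(17, 11), 491)) = Add(263, Rational(8347, 11)) = Rational(11240, 11)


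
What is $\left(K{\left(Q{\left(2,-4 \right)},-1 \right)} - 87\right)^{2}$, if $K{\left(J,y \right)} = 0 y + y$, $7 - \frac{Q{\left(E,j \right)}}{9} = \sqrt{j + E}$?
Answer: $7744$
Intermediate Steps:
$Q{\left(E,j \right)} = 63 - 9 \sqrt{E + j}$ ($Q{\left(E,j \right)} = 63 - 9 \sqrt{j + E} = 63 - 9 \sqrt{E + j}$)
$K{\left(J,y \right)} = y$ ($K{\left(J,y \right)} = 0 + y = y$)
$\left(K{\left(Q{\left(2,-4 \right)},-1 \right)} - 87\right)^{2} = \left(-1 - 87\right)^{2} = \left(-88\right)^{2} = 7744$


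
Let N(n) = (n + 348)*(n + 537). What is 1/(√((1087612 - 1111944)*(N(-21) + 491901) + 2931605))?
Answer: -I*√16071590551/16071590551 ≈ -7.8881e-6*I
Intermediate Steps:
N(n) = (348 + n)*(537 + n)
1/(√((1087612 - 1111944)*(N(-21) + 491901) + 2931605)) = 1/(√((1087612 - 1111944)*((186876 + (-21)² + 885*(-21)) + 491901) + 2931605)) = 1/(√(-24332*((186876 + 441 - 18585) + 491901) + 2931605)) = 1/(√(-24332*(168732 + 491901) + 2931605)) = 1/(√(-24332*660633 + 2931605)) = 1/(√(-16074522156 + 2931605)) = 1/(√(-16071590551)) = 1/(I*√16071590551) = -I*√16071590551/16071590551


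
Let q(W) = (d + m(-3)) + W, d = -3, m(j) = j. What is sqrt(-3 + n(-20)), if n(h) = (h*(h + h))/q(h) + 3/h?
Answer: I*sqrt(573235)/130 ≈ 5.824*I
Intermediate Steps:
q(W) = -6 + W (q(W) = (-3 - 3) + W = -6 + W)
n(h) = 3/h + 2*h**2/(-6 + h) (n(h) = (h*(h + h))/(-6 + h) + 3/h = (h*(2*h))/(-6 + h) + 3/h = (2*h**2)/(-6 + h) + 3/h = 2*h**2/(-6 + h) + 3/h = 3/h + 2*h**2/(-6 + h))
sqrt(-3 + n(-20)) = sqrt(-3 + (-18 + 2*(-20)**3 + 3*(-20))/((-20)*(-6 - 20))) = sqrt(-3 - 1/20*(-18 + 2*(-8000) - 60)/(-26)) = sqrt(-3 - 1/20*(-1/26)*(-18 - 16000 - 60)) = sqrt(-3 - 1/20*(-1/26)*(-16078)) = sqrt(-3 - 8039/260) = sqrt(-8819/260) = I*sqrt(573235)/130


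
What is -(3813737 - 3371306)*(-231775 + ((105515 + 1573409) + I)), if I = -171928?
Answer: -564197302251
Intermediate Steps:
-(3813737 - 3371306)*(-231775 + ((105515 + 1573409) + I)) = -(3813737 - 3371306)*(-231775 + ((105515 + 1573409) - 171928)) = -442431*(-231775 + (1678924 - 171928)) = -442431*(-231775 + 1506996) = -442431*1275221 = -1*564197302251 = -564197302251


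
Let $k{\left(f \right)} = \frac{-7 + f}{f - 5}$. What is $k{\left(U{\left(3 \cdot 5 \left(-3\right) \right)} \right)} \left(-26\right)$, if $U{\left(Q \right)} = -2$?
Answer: $- \frac{234}{7} \approx -33.429$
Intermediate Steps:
$k{\left(f \right)} = \frac{-7 + f}{-5 + f}$
$k{\left(U{\left(3 \cdot 5 \left(-3\right) \right)} \right)} \left(-26\right) = \frac{-7 - 2}{-5 - 2} \left(-26\right) = \frac{1}{-7} \left(-9\right) \left(-26\right) = \left(- \frac{1}{7}\right) \left(-9\right) \left(-26\right) = \frac{9}{7} \left(-26\right) = - \frac{234}{7}$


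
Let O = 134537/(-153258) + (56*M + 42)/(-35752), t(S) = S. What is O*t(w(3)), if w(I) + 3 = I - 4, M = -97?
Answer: 24292111/8352561 ≈ 2.9083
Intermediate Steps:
w(I) = -7 + I (w(I) = -3 + (I - 4) = -3 + (-4 + I) = -7 + I)
O = -24292111/33410244 (O = 134537/(-153258) + (56*(-97) + 42)/(-35752) = 134537*(-1/153258) + (-5432 + 42)*(-1/35752) = -134537/153258 - 5390*(-1/35752) = -134537/153258 + 2695/17876 = -24292111/33410244 ≈ -0.72709)
O*t(w(3)) = -24292111*(-7 + 3)/33410244 = -24292111/33410244*(-4) = 24292111/8352561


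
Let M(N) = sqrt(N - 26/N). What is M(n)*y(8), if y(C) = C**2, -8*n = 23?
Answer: 16*sqrt(52210)/23 ≈ 158.95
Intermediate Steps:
n = -23/8 (n = -1/8*23 = -23/8 ≈ -2.8750)
M(n)*y(8) = sqrt(-23/8 - 26/(-23/8))*8**2 = sqrt(-23/8 - 26*(-8/23))*64 = sqrt(-23/8 + 208/23)*64 = sqrt(1135/184)*64 = (sqrt(52210)/92)*64 = 16*sqrt(52210)/23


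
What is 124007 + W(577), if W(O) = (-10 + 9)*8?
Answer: 123999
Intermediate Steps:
W(O) = -8 (W(O) = -1*8 = -8)
124007 + W(577) = 124007 - 8 = 123999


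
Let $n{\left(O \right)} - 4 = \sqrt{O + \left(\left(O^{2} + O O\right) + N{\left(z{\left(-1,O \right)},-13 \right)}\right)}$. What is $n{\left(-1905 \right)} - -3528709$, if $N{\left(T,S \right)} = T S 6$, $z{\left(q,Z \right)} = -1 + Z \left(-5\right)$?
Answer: $3528713 + 3 \sqrt{723697} \approx 3.5313 \cdot 10^{6}$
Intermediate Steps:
$z{\left(q,Z \right)} = -1 - 5 Z$
$N{\left(T,S \right)} = 6 S T$ ($N{\left(T,S \right)} = S T 6 = 6 S T$)
$n{\left(O \right)} = 4 + \sqrt{78 + 2 O^{2} + 391 O}$ ($n{\left(O \right)} = 4 + \sqrt{O + \left(\left(O^{2} + O O\right) + 6 \left(-13\right) \left(-1 - 5 O\right)\right)} = 4 + \sqrt{O + \left(\left(O^{2} + O^{2}\right) + \left(78 + 390 O\right)\right)} = 4 + \sqrt{O + \left(2 O^{2} + \left(78 + 390 O\right)\right)} = 4 + \sqrt{O + \left(78 + 2 O^{2} + 390 O\right)} = 4 + \sqrt{78 + 2 O^{2} + 391 O}$)
$n{\left(-1905 \right)} - -3528709 = \left(4 + \sqrt{78 + 2 \left(-1905\right)^{2} + 391 \left(-1905\right)}\right) - -3528709 = \left(4 + \sqrt{78 + 2 \cdot 3629025 - 744855}\right) + 3528709 = \left(4 + \sqrt{78 + 7258050 - 744855}\right) + 3528709 = \left(4 + \sqrt{6513273}\right) + 3528709 = \left(4 + 3 \sqrt{723697}\right) + 3528709 = 3528713 + 3 \sqrt{723697}$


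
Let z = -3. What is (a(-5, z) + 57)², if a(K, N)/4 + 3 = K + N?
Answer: 169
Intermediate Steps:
a(K, N) = -12 + 4*K + 4*N (a(K, N) = -12 + 4*(K + N) = -12 + (4*K + 4*N) = -12 + 4*K + 4*N)
(a(-5, z) + 57)² = ((-12 + 4*(-5) + 4*(-3)) + 57)² = ((-12 - 20 - 12) + 57)² = (-44 + 57)² = 13² = 169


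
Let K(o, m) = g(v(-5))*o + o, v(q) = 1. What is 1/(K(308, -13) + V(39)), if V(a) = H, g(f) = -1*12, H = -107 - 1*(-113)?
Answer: -1/3382 ≈ -0.00029568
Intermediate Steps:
H = 6 (H = -107 + 113 = 6)
g(f) = -12
V(a) = 6
K(o, m) = -11*o (K(o, m) = -12*o + o = -11*o)
1/(K(308, -13) + V(39)) = 1/(-11*308 + 6) = 1/(-3388 + 6) = 1/(-3382) = -1/3382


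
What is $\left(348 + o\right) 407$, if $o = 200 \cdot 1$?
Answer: $223036$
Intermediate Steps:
$o = 200$
$\left(348 + o\right) 407 = \left(348 + 200\right) 407 = 548 \cdot 407 = 223036$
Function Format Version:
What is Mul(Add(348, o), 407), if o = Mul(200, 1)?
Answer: 223036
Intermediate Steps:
o = 200
Mul(Add(348, o), 407) = Mul(Add(348, 200), 407) = Mul(548, 407) = 223036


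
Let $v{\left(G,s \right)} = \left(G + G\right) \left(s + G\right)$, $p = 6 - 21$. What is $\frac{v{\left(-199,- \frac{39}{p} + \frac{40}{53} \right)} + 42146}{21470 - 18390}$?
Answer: $\frac{1445609}{37100} \approx 38.965$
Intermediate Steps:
$p = -15$ ($p = 6 - 21 = -15$)
$v{\left(G,s \right)} = 2 G \left(G + s\right)$
$\frac{v{\left(-199,- \frac{39}{p} + \frac{40}{53} \right)} + 42146}{21470 - 18390} = \frac{2 \left(-199\right) \left(-199 + \left(- \frac{39}{-15} + \frac{40}{53}\right)\right) + 42146}{21470 - 18390} = \frac{2 \left(-199\right) \left(-199 + \left(\left(-39\right) \left(- \frac{1}{15}\right) + 40 \cdot \frac{1}{53}\right)\right) + 42146}{3080} = \left(2 \left(-199\right) \left(-199 + \left(\frac{13}{5} + \frac{40}{53}\right)\right) + 42146\right) \frac{1}{3080} = \left(2 \left(-199\right) \left(-199 + \frac{889}{265}\right) + 42146\right) \frac{1}{3080} = \left(2 \left(-199\right) \left(- \frac{51846}{265}\right) + 42146\right) \frac{1}{3080} = \left(\frac{20634708}{265} + 42146\right) \frac{1}{3080} = \frac{31803398}{265} \cdot \frac{1}{3080} = \frac{1445609}{37100}$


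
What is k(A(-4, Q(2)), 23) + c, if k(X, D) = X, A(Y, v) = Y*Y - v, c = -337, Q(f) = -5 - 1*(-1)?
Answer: -317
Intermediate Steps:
Q(f) = -4 (Q(f) = -5 + 1 = -4)
A(Y, v) = Y² - v
k(A(-4, Q(2)), 23) + c = ((-4)² - 1*(-4)) - 337 = (16 + 4) - 337 = 20 - 337 = -317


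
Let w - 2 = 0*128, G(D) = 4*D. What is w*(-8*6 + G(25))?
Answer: 104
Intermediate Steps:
w = 2 (w = 2 + 0*128 = 2 + 0 = 2)
w*(-8*6 + G(25)) = 2*(-8*6 + 4*25) = 2*(-48 + 100) = 2*52 = 104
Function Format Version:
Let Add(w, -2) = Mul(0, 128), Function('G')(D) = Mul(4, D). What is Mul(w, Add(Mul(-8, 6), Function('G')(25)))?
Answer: 104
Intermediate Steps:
w = 2 (w = Add(2, Mul(0, 128)) = Add(2, 0) = 2)
Mul(w, Add(Mul(-8, 6), Function('G')(25))) = Mul(2, Add(Mul(-8, 6), Mul(4, 25))) = Mul(2, Add(-48, 100)) = Mul(2, 52) = 104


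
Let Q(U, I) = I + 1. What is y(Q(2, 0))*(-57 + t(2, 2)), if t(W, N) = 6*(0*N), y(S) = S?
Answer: -57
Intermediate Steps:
Q(U, I) = 1 + I
t(W, N) = 0 (t(W, N) = 6*0 = 0)
y(Q(2, 0))*(-57 + t(2, 2)) = (1 + 0)*(-57 + 0) = 1*(-57) = -57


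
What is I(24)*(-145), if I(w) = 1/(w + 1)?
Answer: -29/5 ≈ -5.8000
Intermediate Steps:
I(w) = 1/(1 + w)
I(24)*(-145) = -145/(1 + 24) = -145/25 = (1/25)*(-145) = -29/5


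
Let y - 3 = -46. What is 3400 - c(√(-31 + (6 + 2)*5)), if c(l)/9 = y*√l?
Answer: 3400 + 387*√3 ≈ 4070.3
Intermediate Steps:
y = -43 (y = 3 - 46 = -43)
c(l) = -387*√l (c(l) = 9*(-43*√l) = -387*√l)
3400 - c(√(-31 + (6 + 2)*5)) = 3400 - (-387)*√(√(-31 + (6 + 2)*5)) = 3400 - (-387)*√(√(-31 + 8*5)) = 3400 - (-387)*√(√(-31 + 40)) = 3400 - (-387)*√(√9) = 3400 - (-387)*√3 = 3400 + 387*√3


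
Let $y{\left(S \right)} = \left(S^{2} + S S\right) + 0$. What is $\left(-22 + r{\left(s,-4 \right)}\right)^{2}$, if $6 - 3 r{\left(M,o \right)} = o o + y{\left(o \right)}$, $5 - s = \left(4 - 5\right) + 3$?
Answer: $1296$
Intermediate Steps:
$y{\left(S \right)} = 2 S^{2}$ ($y{\left(S \right)} = \left(S^{2} + S^{2}\right) + 0 = 2 S^{2} + 0 = 2 S^{2}$)
$s = 3$ ($s = 5 - \left(\left(4 - 5\right) + 3\right) = 5 - \left(-1 + 3\right) = 5 - 2 = 3$)
$r{\left(M,o \right)} = 2 - o^{2}$ ($r{\left(M,o \right)} = 2 - \frac{o o + 2 o^{2}}{3} = 2 - \frac{o^{2} + 2 o^{2}}{3} = 2 - \frac{3 o^{2}}{3} = 2 - o^{2}$)
$\left(-22 + r{\left(s,-4 \right)}\right)^{2} = \left(-22 + \left(2 - \left(-4\right)^{2}\right)\right)^{2} = \left(-22 + \left(2 - 16\right)\right)^{2} = \left(-22 - 14\right)^{2} = \left(-36\right)^{2} = 1296$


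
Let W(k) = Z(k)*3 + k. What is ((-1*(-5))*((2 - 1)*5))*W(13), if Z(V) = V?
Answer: 1300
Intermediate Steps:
W(k) = 4*k (W(k) = k*3 + k = 3*k + k = 4*k)
((-1*(-5))*((2 - 1)*5))*W(13) = ((-1*(-5))*((2 - 1)*5))*(4*13) = (5*(1*5))*52 = (5*5)*52 = 25*52 = 1300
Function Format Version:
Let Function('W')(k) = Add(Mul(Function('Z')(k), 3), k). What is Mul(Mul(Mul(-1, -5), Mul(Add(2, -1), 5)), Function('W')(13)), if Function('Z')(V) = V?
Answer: 1300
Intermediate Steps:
Function('W')(k) = Mul(4, k) (Function('W')(k) = Add(Mul(k, 3), k) = Add(Mul(3, k), k) = Mul(4, k))
Mul(Mul(Mul(-1, -5), Mul(Add(2, -1), 5)), Function('W')(13)) = Mul(Mul(Mul(-1, -5), Mul(Add(2, -1), 5)), Mul(4, 13)) = Mul(Mul(5, Mul(1, 5)), 52) = Mul(Mul(5, 5), 52) = Mul(25, 52) = 1300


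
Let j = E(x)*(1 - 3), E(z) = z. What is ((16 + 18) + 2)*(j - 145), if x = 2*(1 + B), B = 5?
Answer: -6084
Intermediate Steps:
x = 12 (x = 2*(1 + 5) = 2*6 = 12)
j = -24 (j = 12*(1 - 3) = 12*(-2) = -24)
((16 + 18) + 2)*(j - 145) = ((16 + 18) + 2)*(-24 - 145) = (34 + 2)*(-169) = 36*(-169) = -6084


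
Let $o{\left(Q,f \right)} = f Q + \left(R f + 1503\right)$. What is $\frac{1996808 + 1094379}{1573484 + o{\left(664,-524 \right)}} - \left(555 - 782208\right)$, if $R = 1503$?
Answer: $\frac{343523169974}{439479} \approx 7.8166 \cdot 10^{5}$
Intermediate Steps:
$o{\left(Q,f \right)} = 1503 + 1503 f + Q f$ ($o{\left(Q,f \right)} = f Q + \left(1503 f + 1503\right) = Q f + \left(1503 + 1503 f\right) = 1503 + 1503 f + Q f$)
$\frac{1996808 + 1094379}{1573484 + o{\left(664,-524 \right)}} - \left(555 - 782208\right) = \frac{1996808 + 1094379}{1573484 + \left(1503 + 1503 \left(-524\right) + 664 \left(-524\right)\right)} - \left(555 - 782208\right) = \frac{3091187}{1573484 - 1134005} - \left(555 - 782208\right) = \frac{3091187}{1573484 - 1134005} - -781653 = \frac{3091187}{439479} + 781653 = \frac{343523169974}{439479}$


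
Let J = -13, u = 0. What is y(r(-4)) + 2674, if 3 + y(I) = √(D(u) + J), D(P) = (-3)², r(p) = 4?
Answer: 2671 + 2*I ≈ 2671.0 + 2.0*I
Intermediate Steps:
D(P) = 9
y(I) = -3 + 2*I (y(I) = -3 + √(9 - 13) = -3 + √(-4) = -3 + 2*I)
y(r(-4)) + 2674 = (-3 + 2*I) + 2674 = 2671 + 2*I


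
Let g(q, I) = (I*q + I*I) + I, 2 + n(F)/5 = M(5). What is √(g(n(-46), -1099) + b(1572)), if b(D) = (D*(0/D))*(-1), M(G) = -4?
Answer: 2*√309918 ≈ 1113.4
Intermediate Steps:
n(F) = -30 (n(F) = -10 + 5*(-4) = -10 - 20 = -30)
g(q, I) = I + I² + I*q (g(q, I) = (I*q + I²) + I = (I² + I*q) + I = I + I² + I*q)
b(D) = 0 (b(D) = (D*0)*(-1) = 0*(-1) = 0)
√(g(n(-46), -1099) + b(1572)) = √(-1099*(1 - 1099 - 30) + 0) = √(-1099*(-1128) + 0) = √(1239672 + 0) = √1239672 = 2*√309918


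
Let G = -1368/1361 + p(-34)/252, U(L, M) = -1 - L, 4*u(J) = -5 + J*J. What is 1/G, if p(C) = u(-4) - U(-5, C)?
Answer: -1371888/1385749 ≈ -0.99000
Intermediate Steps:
u(J) = -5/4 + J²/4 (u(J) = (-5 + J*J)/4 = (-5 + J²)/4 = -5/4 + J²/4)
p(C) = -5/4 (p(C) = (-5/4 + (¼)*(-4)²) - (-1 - 1*(-5)) = (-5/4 + (¼)*16) - (-1 + 5) = (-5/4 + 4) - 1*4 = 11/4 - 4 = -5/4)
G = -1385749/1371888 (G = -1368/1361 - 5/4/252 = -1368*1/1361 - 5/4*1/252 = -1368/1361 - 5/1008 = -1385749/1371888 ≈ -1.0101)
1/G = 1/(-1385749/1371888) = -1371888/1385749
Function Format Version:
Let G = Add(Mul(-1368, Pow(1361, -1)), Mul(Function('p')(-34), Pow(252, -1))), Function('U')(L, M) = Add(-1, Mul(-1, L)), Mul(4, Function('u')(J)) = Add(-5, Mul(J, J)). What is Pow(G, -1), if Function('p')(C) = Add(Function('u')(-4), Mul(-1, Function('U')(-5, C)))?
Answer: Rational(-1371888, 1385749) ≈ -0.99000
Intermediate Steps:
Function('u')(J) = Add(Rational(-5, 4), Mul(Rational(1, 4), Pow(J, 2))) (Function('u')(J) = Mul(Rational(1, 4), Add(-5, Mul(J, J))) = Mul(Rational(1, 4), Add(-5, Pow(J, 2))) = Add(Rational(-5, 4), Mul(Rational(1, 4), Pow(J, 2))))
Function('p')(C) = Rational(-5, 4) (Function('p')(C) = Add(Add(Rational(-5, 4), Mul(Rational(1, 4), Pow(-4, 2))), Mul(-1, Add(-1, Mul(-1, -5)))) = Add(Add(Rational(-5, 4), Mul(Rational(1, 4), 16)), Mul(-1, Add(-1, 5))) = Add(Add(Rational(-5, 4), 4), Mul(-1, 4)) = Add(Rational(11, 4), -4) = Rational(-5, 4))
G = Rational(-1385749, 1371888) (G = Add(Mul(-1368, Pow(1361, -1)), Mul(Rational(-5, 4), Pow(252, -1))) = Add(Mul(-1368, Rational(1, 1361)), Mul(Rational(-5, 4), Rational(1, 252))) = Add(Rational(-1368, 1361), Rational(-5, 1008)) = Rational(-1385749, 1371888) ≈ -1.0101)
Pow(G, -1) = Pow(Rational(-1385749, 1371888), -1) = Rational(-1371888, 1385749)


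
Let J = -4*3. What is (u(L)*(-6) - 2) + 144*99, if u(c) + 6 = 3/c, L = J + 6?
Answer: 14293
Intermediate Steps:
J = -12
L = -6 (L = -12 + 6 = -6)
u(c) = -6 + 3/c
(u(L)*(-6) - 2) + 144*99 = ((-6 + 3/(-6))*(-6) - 2) + 144*99 = ((-6 + 3*(-⅙))*(-6) - 2) + 14256 = ((-6 - ½)*(-6) - 2) + 14256 = (-13/2*(-6) - 2) + 14256 = (39 - 2) + 14256 = 37 + 14256 = 14293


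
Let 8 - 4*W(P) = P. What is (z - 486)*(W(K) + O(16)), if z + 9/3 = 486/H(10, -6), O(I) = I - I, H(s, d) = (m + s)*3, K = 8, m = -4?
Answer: 0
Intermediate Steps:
H(s, d) = -12 + 3*s (H(s, d) = (-4 + s)*3 = -12 + 3*s)
O(I) = 0
z = 24 (z = -3 + 486/(-12 + 3*10) = -3 + 486/(-12 + 30) = -3 + 486/18 = -3 + 486*(1/18) = -3 + 27 = 24)
W(P) = 2 - P/4
(z - 486)*(W(K) + O(16)) = (24 - 486)*((2 - 1/4*8) + 0) = -462*((2 - 2) + 0) = -462*(0 + 0) = -462*0 = 0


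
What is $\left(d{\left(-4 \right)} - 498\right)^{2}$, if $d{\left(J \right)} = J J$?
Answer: $232324$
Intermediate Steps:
$d{\left(J \right)} = J^{2}$
$\left(d{\left(-4 \right)} - 498\right)^{2} = \left(\left(-4\right)^{2} - 498\right)^{2} = \left(16 - 498\right)^{2} = \left(-482\right)^{2} = 232324$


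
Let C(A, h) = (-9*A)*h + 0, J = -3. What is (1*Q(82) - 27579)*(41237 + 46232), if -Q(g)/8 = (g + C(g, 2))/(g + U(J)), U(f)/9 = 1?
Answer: -218544532853/91 ≈ -2.4016e+9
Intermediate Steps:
C(A, h) = -9*A*h (C(A, h) = -9*A*h + 0 = -9*A*h)
U(f) = 9 (U(f) = 9*1 = 9)
Q(g) = 136*g/(9 + g) (Q(g) = -8*(g - 9*g*2)/(g + 9) = -8*(g - 18*g)/(9 + g) = -8*(-17*g)/(9 + g) = -(-136)*g/(9 + g) = 136*g/(9 + g))
(1*Q(82) - 27579)*(41237 + 46232) = (1*(136*82/(9 + 82)) - 27579)*(41237 + 46232) = (1*(136*82/91) - 27579)*87469 = (1*(136*82*(1/91)) - 27579)*87469 = (1*(11152/91) - 27579)*87469 = (11152/91 - 27579)*87469 = -2498537/91*87469 = -218544532853/91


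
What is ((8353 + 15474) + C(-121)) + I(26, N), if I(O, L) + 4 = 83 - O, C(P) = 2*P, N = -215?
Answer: 23638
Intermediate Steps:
I(O, L) = 79 - O (I(O, L) = -4 + (83 - O) = 79 - O)
((8353 + 15474) + C(-121)) + I(26, N) = ((8353 + 15474) + 2*(-121)) + (79 - 1*26) = (23827 - 242) + (79 - 26) = 23585 + 53 = 23638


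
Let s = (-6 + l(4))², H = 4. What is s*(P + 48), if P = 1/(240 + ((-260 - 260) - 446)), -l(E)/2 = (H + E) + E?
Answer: 5227050/121 ≈ 43199.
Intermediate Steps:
l(E) = -8 - 4*E (l(E) = -2*((4 + E) + E) = -2*(4 + 2*E) = -8 - 4*E)
P = -1/726 (P = 1/(240 + (-520 - 446)) = 1/(240 - 966) = 1/(-726) = -1/726 ≈ -0.0013774)
s = 900 (s = (-6 + (-8 - 4*4))² = (-6 + (-8 - 16))² = (-6 - 24)² = (-30)² = 900)
s*(P + 48) = 900*(-1/726 + 48) = 900*(34847/726) = 5227050/121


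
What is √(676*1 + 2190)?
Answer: √2866 ≈ 53.535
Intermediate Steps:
√(676*1 + 2190) = √(676 + 2190) = √2866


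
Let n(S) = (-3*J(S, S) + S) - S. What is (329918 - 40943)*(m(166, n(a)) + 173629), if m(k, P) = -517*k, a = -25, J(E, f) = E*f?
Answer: 25374027825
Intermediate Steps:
n(S) = -3*S**2 (n(S) = (-3*S*S + S) - S = (-3*S**2 + S) - S = (S - 3*S**2) - S = -3*S**2)
(329918 - 40943)*(m(166, n(a)) + 173629) = (329918 - 40943)*(-517*166 + 173629) = 288975*(-85822 + 173629) = 288975*87807 = 25374027825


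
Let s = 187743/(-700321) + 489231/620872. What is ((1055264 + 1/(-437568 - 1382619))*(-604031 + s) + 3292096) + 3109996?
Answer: -16273057279215635547273627361/25530160104958824 ≈ -6.3741e+11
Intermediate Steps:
s = 226054371255/434809699912 (s = 187743*(-1/700321) + 489231*(1/620872) = -187743/700321 + 489231/620872 = 226054371255/434809699912 ≈ 0.51989)
((1055264 + 1/(-437568 - 1382619))*(-604031 + s) + 3292096) + 3109996 = ((1055264 + 1/(-437568 - 1382619))*(-604031 + 226054371255/434809699912) + 3292096) + 3109996 = ((1055264 + 1/(-1820187))*(-262638311793174017/434809699912) + 3292096) + 3109996 = ((1055264 - 1/1820187)*(-262638311793174017/434809699912) + 3292096) + 3109996 = ((1920777814367/1820187)*(-262638311793174017/434809699912) + 3292096) + 3109996 = (-16273220725649402223321087169/25530160104958824 + 3292096) + 3109996 = -16273136677911441328796432065/25530160104958824 + 3109996 = -16273057279215635547273627361/25530160104958824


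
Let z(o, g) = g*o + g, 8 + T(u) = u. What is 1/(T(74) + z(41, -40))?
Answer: -1/1614 ≈ -0.00061958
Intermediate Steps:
T(u) = -8 + u
z(o, g) = g + g*o
1/(T(74) + z(41, -40)) = 1/((-8 + 74) - 40*(1 + 41)) = 1/(66 - 40*42) = 1/(66 - 1680) = 1/(-1614) = -1/1614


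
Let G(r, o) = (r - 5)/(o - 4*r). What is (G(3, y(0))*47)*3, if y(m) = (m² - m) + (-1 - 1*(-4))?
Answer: 94/3 ≈ 31.333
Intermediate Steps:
y(m) = 3 + m² - m (y(m) = (m² - m) + (-1 + 4) = (m² - m) + 3 = 3 + m² - m)
G(r, o) = (-5 + r)/(o - 4*r)
(G(3, y(0))*47)*3 = (((-5 + 3)/((3 + 0² - 1*0) - 4*3))*47)*3 = ((-2/((3 + 0 + 0) - 12))*47)*3 = ((-2/(3 - 12))*47)*3 = ((-2/(-9))*47)*3 = (-⅑*(-2)*47)*3 = ((2/9)*47)*3 = (94/9)*3 = 94/3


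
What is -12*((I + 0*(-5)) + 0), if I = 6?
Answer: -72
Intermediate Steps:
-12*((I + 0*(-5)) + 0) = -12*((6 + 0*(-5)) + 0) = -12*((6 + 0) + 0) = -12*(6 + 0) = -12*6 = -72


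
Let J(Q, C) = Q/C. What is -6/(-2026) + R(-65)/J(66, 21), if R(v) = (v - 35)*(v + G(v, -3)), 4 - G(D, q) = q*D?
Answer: 90764833/11143 ≈ 8145.5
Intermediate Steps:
G(D, q) = 4 - D*q (G(D, q) = 4 - q*D = 4 - D*q)
R(v) = (-35 + v)*(4 + 4*v) (R(v) = (v - 35)*(v + (4 - 1*v*(-3))) = (-35 + v)*(v + (4 + 3*v)) = (-35 + v)*(4 + 4*v))
-6/(-2026) + R(-65)/J(66, 21) = -6/(-2026) + (-140 - 136*(-65) + 4*(-65)²)/((66/21)) = -6*(-1/2026) + (-140 + 8840 + 4*4225)/((66*(1/21))) = 3/1013 + (-140 + 8840 + 16900)/(22/7) = 3/1013 + 25600*(7/22) = 3/1013 + 89600/11 = 90764833/11143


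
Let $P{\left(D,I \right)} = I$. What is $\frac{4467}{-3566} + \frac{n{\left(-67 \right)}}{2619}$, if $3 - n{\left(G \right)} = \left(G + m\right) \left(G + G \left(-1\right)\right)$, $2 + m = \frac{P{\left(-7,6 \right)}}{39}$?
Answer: $- \frac{3896125}{3113118} \approx -1.2515$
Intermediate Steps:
$m = - \frac{24}{13}$ ($m = -2 + \frac{6}{39} = -2 + 6 \cdot \frac{1}{39} = -2 + \frac{2}{13} = - \frac{24}{13} \approx -1.8462$)
$n{\left(G \right)} = 3$ ($n{\left(G \right)} = 3 - \left(G - \frac{24}{13}\right) \left(G + G \left(-1\right)\right) = 3 - \left(- \frac{24}{13} + G\right) \left(G - G\right) = 3 - \left(- \frac{24}{13} + G\right) 0 = 3 - 0 = 3 + 0 = 3$)
$\frac{4467}{-3566} + \frac{n{\left(-67 \right)}}{2619} = \frac{4467}{-3566} + \frac{3}{2619} = 4467 \left(- \frac{1}{3566}\right) + 3 \cdot \frac{1}{2619} = - \frac{4467}{3566} + \frac{1}{873} = - \frac{3896125}{3113118}$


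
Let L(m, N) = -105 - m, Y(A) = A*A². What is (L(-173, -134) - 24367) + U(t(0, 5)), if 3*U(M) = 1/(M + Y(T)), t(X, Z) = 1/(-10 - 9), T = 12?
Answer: -2393281388/98493 ≈ -24299.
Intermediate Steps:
t(X, Z) = -1/19 (t(X, Z) = 1/(-19) = -1/19)
Y(A) = A³
U(M) = 1/(3*(1728 + M)) (U(M) = 1/(3*(M + 12³)) = 1/(3*(M + 1728)) = 1/(3*(1728 + M)))
(L(-173, -134) - 24367) + U(t(0, 5)) = ((-105 - 1*(-173)) - 24367) + 1/(3*(1728 - 1/19)) = ((-105 + 173) - 24367) + 1/(3*(32831/19)) = (68 - 24367) + (⅓)*(19/32831) = -24299 + 19/98493 = -2393281388/98493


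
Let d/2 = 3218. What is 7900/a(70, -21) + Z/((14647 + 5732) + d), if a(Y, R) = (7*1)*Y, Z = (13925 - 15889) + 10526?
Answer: 21603388/1313935 ≈ 16.442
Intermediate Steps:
d = 6436 (d = 2*3218 = 6436)
Z = 8562 (Z = -1964 + 10526 = 8562)
a(Y, R) = 7*Y
7900/a(70, -21) + Z/((14647 + 5732) + d) = 7900/((7*70)) + 8562/((14647 + 5732) + 6436) = 7900/490 + 8562/(20379 + 6436) = 7900*(1/490) + 8562/26815 = 790/49 + 8562*(1/26815) = 790/49 + 8562/26815 = 21603388/1313935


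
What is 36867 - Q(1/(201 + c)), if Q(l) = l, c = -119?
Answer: 3023093/82 ≈ 36867.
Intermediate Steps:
36867 - Q(1/(201 + c)) = 36867 - 1/(201 - 119) = 36867 - 1/82 = 3023093/82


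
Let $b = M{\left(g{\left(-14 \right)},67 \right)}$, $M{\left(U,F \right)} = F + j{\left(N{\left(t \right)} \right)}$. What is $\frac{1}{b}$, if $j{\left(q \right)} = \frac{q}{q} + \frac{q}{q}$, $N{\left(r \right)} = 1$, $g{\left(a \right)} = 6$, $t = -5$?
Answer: $\frac{1}{69} \approx 0.014493$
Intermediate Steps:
$j{\left(q \right)} = 2$ ($j{\left(q \right)} = 1 + 1 = 2$)
$M{\left(U,F \right)} = 2 + F$ ($M{\left(U,F \right)} = F + 2 = 2 + F$)
$b = 69$ ($b = 2 + 67 = 69$)
$\frac{1}{b} = \frac{1}{69}$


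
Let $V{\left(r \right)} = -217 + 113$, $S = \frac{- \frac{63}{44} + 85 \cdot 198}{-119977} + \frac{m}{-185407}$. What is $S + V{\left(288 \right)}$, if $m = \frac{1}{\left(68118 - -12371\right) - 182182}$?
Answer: $- \frac{10365411293112382671}{99533175740100388} \approx -104.14$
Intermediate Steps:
$m = - \frac{1}{101693}$ ($m = \frac{1}{\left(68118 + 12371\right) - 182182} = \frac{1}{80489 - 182182} = \frac{1}{-101693} = - \frac{1}{101693} \approx -9.8335 \cdot 10^{-6}$)
$S = - \frac{13961016141942319}{99533175740100388}$ ($S = \frac{- \frac{63}{44} + 85 \cdot 198}{-119977} - \frac{1}{101693 \left(-185407\right)} = \left(\left(-63\right) \frac{1}{44} + 16830\right) \left(- \frac{1}{119977}\right) - - \frac{1}{18854594051} = \left(- \frac{63}{44} + 16830\right) \left(- \frac{1}{119977}\right) + \frac{1}{18854594051} = \frac{740457}{44} \left(- \frac{1}{119977}\right) + \frac{1}{18854594051} = - \frac{740457}{5278988} + \frac{1}{18854594051} = - \frac{13961016141942319}{99533175740100388} \approx -0.14026$)
$V{\left(r \right)} = -104$
$S + V{\left(288 \right)} = - \frac{13961016141942319}{99533175740100388} - 104 = - \frac{10365411293112382671}{99533175740100388}$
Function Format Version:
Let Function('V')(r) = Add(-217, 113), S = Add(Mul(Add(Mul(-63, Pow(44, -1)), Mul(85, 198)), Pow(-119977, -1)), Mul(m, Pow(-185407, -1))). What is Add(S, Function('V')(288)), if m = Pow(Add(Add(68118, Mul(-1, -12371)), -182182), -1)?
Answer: Rational(-10365411293112382671, 99533175740100388) ≈ -104.14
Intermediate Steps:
m = Rational(-1, 101693) (m = Pow(Add(Add(68118, 12371), -182182), -1) = Pow(Add(80489, -182182), -1) = Pow(-101693, -1) = Rational(-1, 101693) ≈ -9.8335e-6)
S = Rational(-13961016141942319, 99533175740100388) (S = Add(Mul(Add(Mul(-63, Pow(44, -1)), Mul(85, 198)), Pow(-119977, -1)), Mul(Rational(-1, 101693), Pow(-185407, -1))) = Add(Mul(Add(Mul(-63, Rational(1, 44)), 16830), Rational(-1, 119977)), Mul(Rational(-1, 101693), Rational(-1, 185407))) = Add(Mul(Add(Rational(-63, 44), 16830), Rational(-1, 119977)), Rational(1, 18854594051)) = Add(Mul(Rational(740457, 44), Rational(-1, 119977)), Rational(1, 18854594051)) = Add(Rational(-740457, 5278988), Rational(1, 18854594051)) = Rational(-13961016141942319, 99533175740100388) ≈ -0.14026)
Function('V')(r) = -104
Add(S, Function('V')(288)) = Add(Rational(-13961016141942319, 99533175740100388), -104) = Rational(-10365411293112382671, 99533175740100388)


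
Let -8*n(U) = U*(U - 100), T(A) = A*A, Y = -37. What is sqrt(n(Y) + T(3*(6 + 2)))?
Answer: I*sqrt(922)/4 ≈ 7.5911*I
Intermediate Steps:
T(A) = A**2
n(U) = -U*(-100 + U)/8 (n(U) = -U*(U - 100)/8 = -U*(-100 + U)/8)
sqrt(n(Y) + T(3*(6 + 2))) = sqrt((1/8)*(-37)*(100 - 1*(-37)) + (3*(6 + 2))**2) = sqrt((1/8)*(-37)*(100 + 37) + (3*8)**2) = sqrt((1/8)*(-37)*137 + 24**2) = sqrt(-5069/8 + 576) = sqrt(-461/8) = I*sqrt(922)/4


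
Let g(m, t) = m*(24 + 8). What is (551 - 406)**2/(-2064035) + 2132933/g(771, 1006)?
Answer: 880385927171/10184774304 ≈ 86.441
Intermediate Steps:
g(m, t) = 32*m (g(m, t) = m*32 = 32*m)
(551 - 406)**2/(-2064035) + 2132933/g(771, 1006) = (551 - 406)**2/(-2064035) + 2132933/((32*771)) = 145**2*(-1/2064035) + 2132933/24672 = 21025*(-1/2064035) + 2132933*(1/24672) = -4205/412807 + 2132933/24672 = 880385927171/10184774304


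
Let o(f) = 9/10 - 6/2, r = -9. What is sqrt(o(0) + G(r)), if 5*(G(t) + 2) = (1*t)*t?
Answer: 11*sqrt(10)/10 ≈ 3.4785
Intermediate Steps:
G(t) = -2 + t**2/5 (G(t) = -2 + ((1*t)*t)/5 = -2 + (t*t)/5 = -2 + t**2/5)
o(f) = -21/10 (o(f) = 9*(1/10) - 6*1/2 = 9/10 - 3 = -21/10)
sqrt(o(0) + G(r)) = sqrt(-21/10 + (-2 + (1/5)*(-9)**2)) = sqrt(-21/10 + (-2 + (1/5)*81)) = sqrt(-21/10 + (-2 + 81/5)) = sqrt(-21/10 + 71/5) = sqrt(121/10) = 11*sqrt(10)/10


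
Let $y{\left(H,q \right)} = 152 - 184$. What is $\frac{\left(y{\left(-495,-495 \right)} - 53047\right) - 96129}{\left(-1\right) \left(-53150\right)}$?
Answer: $- \frac{74604}{26575} \approx -2.8073$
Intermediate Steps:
$y{\left(H,q \right)} = -32$ ($y{\left(H,q \right)} = 152 - 184 = -32$)
$\frac{\left(y{\left(-495,-495 \right)} - 53047\right) - 96129}{\left(-1\right) \left(-53150\right)} = \frac{\left(-32 - 53047\right) - 96129}{\left(-1\right) \left(-53150\right)} = \frac{-53079 - 96129}{53150} = \left(-149208\right) \frac{1}{53150} = - \frac{74604}{26575}$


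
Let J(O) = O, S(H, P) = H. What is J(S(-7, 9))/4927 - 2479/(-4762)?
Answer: 12180699/23462374 ≈ 0.51916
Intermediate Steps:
J(S(-7, 9))/4927 - 2479/(-4762) = -7/4927 - 2479/(-4762) = -7*1/4927 - 2479*(-1/4762) = -7/4927 + 2479/4762 = 12180699/23462374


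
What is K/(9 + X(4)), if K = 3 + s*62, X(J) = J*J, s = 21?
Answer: 261/5 ≈ 52.200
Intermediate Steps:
X(J) = J**2
K = 1305 (K = 3 + 21*62 = 3 + 1302 = 1305)
K/(9 + X(4)) = 1305/(9 + 4**2) = 1305/(9 + 16) = 1305/25 = (1/25)*1305 = 261/5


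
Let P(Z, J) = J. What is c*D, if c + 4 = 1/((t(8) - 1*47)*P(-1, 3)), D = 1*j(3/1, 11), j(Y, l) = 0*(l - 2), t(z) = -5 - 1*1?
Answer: 0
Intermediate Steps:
t(z) = -6 (t(z) = -5 - 1 = -6)
j(Y, l) = 0 (j(Y, l) = 0*(-2 + l) = 0)
D = 0 (D = 1*0 = 0)
c = -637/159 (c = -4 + 1/(-6 - 1*47*3) = -4 + (1/3)/(-6 - 47) = -4 + (1/3)/(-53) = -4 - 1/53*1/3 = -4 - 1/159 = -637/159 ≈ -4.0063)
c*D = -637/159*0 = 0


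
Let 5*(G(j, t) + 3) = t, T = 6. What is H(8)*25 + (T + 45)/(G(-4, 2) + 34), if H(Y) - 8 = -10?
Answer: -7595/157 ≈ -48.376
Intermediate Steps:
G(j, t) = -3 + t/5
H(Y) = -2 (H(Y) = 8 - 10 = -2)
H(8)*25 + (T + 45)/(G(-4, 2) + 34) = -2*25 + (6 + 45)/((-3 + (1/5)*2) + 34) = -50 + 51/((-3 + 2/5) + 34) = -50 + 51/(-13/5 + 34) = -50 + 51/(157/5) = -50 + 51*(5/157) = -50 + 255/157 = -7595/157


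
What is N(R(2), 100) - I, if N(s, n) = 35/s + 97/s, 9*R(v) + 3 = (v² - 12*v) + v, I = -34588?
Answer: 241720/7 ≈ 34531.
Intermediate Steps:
R(v) = -⅓ - 11*v/9 + v²/9 (R(v) = -⅓ + ((v² - 12*v) + v)/9 = -⅓ + (v² - 11*v)/9 = -⅓ + (-11*v/9 + v²/9) = -⅓ - 11*v/9 + v²/9)
N(s, n) = 132/s
N(R(2), 100) - I = 132/(-⅓ - 11/9*2 + (⅑)*2²) - 1*(-34588) = 132/(-⅓ - 22/9 + (⅑)*4) + 34588 = 132/(-⅓ - 22/9 + 4/9) + 34588 = 132/(-7/3) + 34588 = 132*(-3/7) + 34588 = -396/7 + 34588 = 241720/7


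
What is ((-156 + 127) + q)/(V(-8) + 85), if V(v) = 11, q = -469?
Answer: -83/16 ≈ -5.1875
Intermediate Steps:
((-156 + 127) + q)/(V(-8) + 85) = ((-156 + 127) - 469)/(11 + 85) = (-29 - 469)/96 = -498*1/96 = -83/16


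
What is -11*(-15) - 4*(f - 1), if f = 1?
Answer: 165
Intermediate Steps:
-11*(-15) - 4*(f - 1) = -11*(-15) - 4*(1 - 1) = 165 - 4*0 = 165 + 0 = 165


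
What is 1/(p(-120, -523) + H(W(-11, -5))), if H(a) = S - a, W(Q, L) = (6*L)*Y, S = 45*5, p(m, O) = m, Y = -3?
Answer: 1/15 ≈ 0.066667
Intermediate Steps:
S = 225
W(Q, L) = -18*L (W(Q, L) = (6*L)*(-3) = -18*L)
H(a) = 225 - a
1/(p(-120, -523) + H(W(-11, -5))) = 1/(-120 + (225 - (-18)*(-5))) = 1/(-120 + (225 - 1*90)) = 1/(-120 + (225 - 90)) = 1/(-120 + 135) = 1/15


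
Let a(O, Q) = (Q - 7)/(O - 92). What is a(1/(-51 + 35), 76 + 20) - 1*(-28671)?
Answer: 42230959/1473 ≈ 28670.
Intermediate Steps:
a(O, Q) = (-7 + Q)/(-92 + O)
a(1/(-51 + 35), 76 + 20) - 1*(-28671) = (-7 + (76 + 20))/(-92 + 1/(-51 + 35)) - 1*(-28671) = (-7 + 96)/(-92 + 1/(-16)) + 28671 = 89/(-92 - 1/16) + 28671 = 89/(-1473/16) + 28671 = -16/1473*89 + 28671 = -1424/1473 + 28671 = 42230959/1473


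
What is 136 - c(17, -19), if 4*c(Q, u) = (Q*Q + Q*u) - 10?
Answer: 147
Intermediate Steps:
c(Q, u) = -5/2 + Q²/4 + Q*u/4 (c(Q, u) = ((Q*Q + Q*u) - 10)/4 = ((Q² + Q*u) - 10)/4 = (-10 + Q² + Q*u)/4 = -5/2 + Q²/4 + Q*u/4)
136 - c(17, -19) = 136 - (-5/2 + (¼)*17² + (¼)*17*(-19)) = 136 - (-5/2 + (¼)*289 - 323/4) = 136 - (-5/2 + 289/4 - 323/4) = 136 - 1*(-11) = 136 + 11 = 147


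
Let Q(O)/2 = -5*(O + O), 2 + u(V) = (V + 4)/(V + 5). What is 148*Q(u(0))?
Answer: 3552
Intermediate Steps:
u(V) = -2 + (4 + V)/(5 + V) (u(V) = -2 + (V + 4)/(V + 5) = -2 + (4 + V)/(5 + V))
Q(O) = -20*O (Q(O) = 2*(-5*(O + O)) = 2*(-10*O) = -20*O)
148*Q(u(0)) = 148*(-20*(-6 - 1*0)/(5 + 0)) = 148*(-20*(-6 + 0)/5) = 148*(-4*(-6)) = 148*(-20*(-6/5)) = 148*24 = 3552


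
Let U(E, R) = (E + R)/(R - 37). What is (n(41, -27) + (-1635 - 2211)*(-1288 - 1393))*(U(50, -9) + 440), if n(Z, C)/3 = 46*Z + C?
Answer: 208387083897/46 ≈ 4.5302e+9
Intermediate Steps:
U(E, R) = (E + R)/(-37 + R)
n(Z, C) = 3*C + 138*Z (n(Z, C) = 3*(46*Z + C) = 3*(C + 46*Z) = 3*C + 138*Z)
(n(41, -27) + (-1635 - 2211)*(-1288 - 1393))*(U(50, -9) + 440) = ((3*(-27) + 138*41) + (-1635 - 2211)*(-1288 - 1393))*((50 - 9)/(-37 - 9) + 440) = ((-81 + 5658) - 3846*(-2681))*(41/(-46) + 440) = (5577 + 10311126)*(-1/46*41 + 440) = 10316703*(-41/46 + 440) = 10316703*(20199/46) = 208387083897/46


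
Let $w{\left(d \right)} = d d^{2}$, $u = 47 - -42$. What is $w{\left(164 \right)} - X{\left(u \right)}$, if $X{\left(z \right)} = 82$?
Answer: $4410862$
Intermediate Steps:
$u = 89$ ($u = 47 + 42 = 89$)
$w{\left(d \right)} = d^{3}$
$w{\left(164 \right)} - X{\left(u \right)} = 164^{3} - 82 = 4410944 - 82 = 4410862$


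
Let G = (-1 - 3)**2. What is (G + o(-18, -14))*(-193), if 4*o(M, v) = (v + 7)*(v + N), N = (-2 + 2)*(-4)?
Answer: -15633/2 ≈ -7816.5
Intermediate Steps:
N = 0 (N = 0*(-4) = 0)
o(M, v) = v*(7 + v)/4 (o(M, v) = ((v + 7)*(v + 0))/4 = ((7 + v)*v)/4 = (v*(7 + v))/4 = v*(7 + v)/4)
G = 16 (G = (-4)**2 = 16)
(G + o(-18, -14))*(-193) = (16 + (1/4)*(-14)*(7 - 14))*(-193) = (16 + (1/4)*(-14)*(-7))*(-193) = (16 + 49/2)*(-193) = (81/2)*(-193) = -15633/2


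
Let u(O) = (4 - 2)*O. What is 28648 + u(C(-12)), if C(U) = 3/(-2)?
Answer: 28645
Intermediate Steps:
C(U) = -3/2 (C(U) = 3*(-1/2) = -3/2)
u(O) = 2*O
28648 + u(C(-12)) = 28648 + 2*(-3/2) = 28648 - 3 = 28645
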